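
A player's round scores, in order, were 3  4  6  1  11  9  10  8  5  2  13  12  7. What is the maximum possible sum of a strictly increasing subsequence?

45

Let S[i] be the best sum of a strictly increasing subsequence ending at i:
i:      1  2  3  4  5  6  7  8  9 10 11 12 13
a[i]:   3  4  6  1 11  9 10  8  5  2 13 12  7
S:      3  7 13  1 24 22 32 21 12  3 45 44 20
Maximum is 45 (e.g. 3 + 4 + 6 + 9 + 10 + 13).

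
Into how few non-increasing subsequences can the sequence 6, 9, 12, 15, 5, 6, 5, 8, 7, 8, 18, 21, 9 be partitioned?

6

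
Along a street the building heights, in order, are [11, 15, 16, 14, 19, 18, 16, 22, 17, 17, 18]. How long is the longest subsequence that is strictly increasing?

5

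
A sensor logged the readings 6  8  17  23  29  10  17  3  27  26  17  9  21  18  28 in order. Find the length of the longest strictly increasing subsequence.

6

Let dp[i] be the length of the longest such subsequence ending at index i:
i:      1  2  3  4  5  6  7  8  9 10 11 12 13 14 15
a[i]:   6  8 17 23 29 10 17  3 27 26 17  9 21 18 28
dp:     1  2  3  4  5  3  4  1  5  5  4  3  5  5  6
Maximum dp value is 6.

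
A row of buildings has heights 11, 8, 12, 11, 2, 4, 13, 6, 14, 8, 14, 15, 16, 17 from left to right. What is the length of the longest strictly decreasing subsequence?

Negate each value so 'decreasing' becomes 'increasing', then run patience tails on the negated sequence:
-11 → extends → [-11]
-8 → extends → [-11, -8]
-12 → replaces -11 → [-12, -8]
-11 → replaces -8 → [-12, -11]
-2 → extends → [-12, -11, -2]
-4 → replaces -2 → [-12, -11, -4]
-13 → replaces -12 → [-13, -11, -4]
-6 → replaces -4 → [-13, -11, -6]
-14 → replaces -13 → [-14, -11, -6]
-8 → replaces -6 → [-14, -11, -8]
-14 → already a tail → [-14, -11, -8]
-15 → replaces -14 → [-15, -11, -8]
-16 → replaces -15 → [-16, -11, -8]
-17 → replaces -16 → [-17, -11, -8]
Three tails, so the longest strictly decreasing subsequence of the original has length 3.

3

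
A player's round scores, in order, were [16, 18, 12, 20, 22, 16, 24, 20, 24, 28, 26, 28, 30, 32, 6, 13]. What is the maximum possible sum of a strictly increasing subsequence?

Let S[i] be the best sum of a strictly increasing subsequence ending at i:
i:       1   2   3   4   5   6   7   8   9  10  11  12  13  14  15  16
a[i]:   16  18  12  20  22  16  24  20  24  28  26  28  30  32   6  13
S:      16  34  12  54  76  28 100  54 100 128 126 154 184 216   6  25
Maximum is 216 (e.g. 16 + 18 + 20 + 22 + 24 + 26 + 28 + 30 + 32).

216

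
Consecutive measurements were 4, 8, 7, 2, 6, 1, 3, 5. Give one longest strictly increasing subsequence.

2, 3, 5

Patience tails give the LIS length; then backtrack through the dp parents:
4 → extends → [4]
8 → extends → [4, 8]
7 → replaces 8 → [4, 7]
2 → replaces 4 → [2, 7]
6 → replaces 7 → [2, 6]
1 → replaces 2 → [1, 6]
3 → replaces 6 → [1, 3]
5 → extends → [1, 3, 5]
Length 3; one witness is 2, 3, 5.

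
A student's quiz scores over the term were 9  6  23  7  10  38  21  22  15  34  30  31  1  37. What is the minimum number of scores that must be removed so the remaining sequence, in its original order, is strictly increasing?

6

Fewest deletions = n − (longest strictly increasing subsequence).
i:      1  2  3  4  5  6  7  8  9 10 11 12 13 14
a[i]:   9  6 23  7 10 38 21 22 15 34 30 31  1 37
dp:     1  1  2  2  3  4  4  5  4  6  6  7  1  8
max dp = 8, so deletions = 14 − 8 = 6.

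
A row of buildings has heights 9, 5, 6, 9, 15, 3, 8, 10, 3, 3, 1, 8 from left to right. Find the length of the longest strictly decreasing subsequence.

Let dp[i] be the longest strictly decreasing subsequence ending at i:
i:      1  2  3  4  5  6  7  8  9 10 11 12
a[i]:   9  5  6  9 15  3  8 10  3  3  1  8
dp:     1  2  2  1  1  3  2  2  3  3  4  3
Maximum is 4.

4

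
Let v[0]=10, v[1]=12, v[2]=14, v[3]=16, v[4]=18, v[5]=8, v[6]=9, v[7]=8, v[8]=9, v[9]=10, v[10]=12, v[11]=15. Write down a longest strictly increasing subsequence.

10, 12, 14, 16, 18

Patience tails give the LIS length; then backtrack through the dp parents:
10 → extends → [10]
12 → extends → [10, 12]
14 → extends → [10, 12, 14]
16 → extends → [10, 12, 14, 16]
18 → extends → [10, 12, 14, 16, 18]
8 → replaces 10 → [8, 12, 14, 16, 18]
9 → replaces 12 → [8, 9, 14, 16, 18]
8 → already a tail → [8, 9, 14, 16, 18]
9 → already a tail → [8, 9, 14, 16, 18]
10 → replaces 14 → [8, 9, 10, 16, 18]
12 → replaces 16 → [8, 9, 10, 12, 18]
15 → replaces 18 → [8, 9, 10, 12, 15]
Length 5; one witness is 10, 12, 14, 16, 18.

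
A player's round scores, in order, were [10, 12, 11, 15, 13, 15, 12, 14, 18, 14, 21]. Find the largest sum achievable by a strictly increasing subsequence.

89

Let S[i] be the best sum of a strictly increasing subsequence ending at i:
i:      1  2  3  4  5  6  7  8  9 10 11
a[i]:  10 12 11 15 13 15 12 14 18 14 21
S:     10 22 21 37 35 50 33 49 68 49 89
Maximum is 89 (e.g. 10 + 12 + 13 + 15 + 18 + 21).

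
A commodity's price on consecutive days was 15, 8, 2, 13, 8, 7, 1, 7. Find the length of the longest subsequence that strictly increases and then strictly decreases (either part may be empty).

inc[i] = longest strictly increasing subsequence ending at i; dec[i] = longest strictly decreasing subsequence starting at i:
i:      1  2  3  4  5  6  7  8
a[i]:  15  8  2 13  8  7  1  7
inc:    1  1  1  2  2  2  1  2
dec:    5  3  2  4  3  2  1  1
Best peak at i=1 (value 15): inc=1, dec=5, length 1+5−1 = 5.

5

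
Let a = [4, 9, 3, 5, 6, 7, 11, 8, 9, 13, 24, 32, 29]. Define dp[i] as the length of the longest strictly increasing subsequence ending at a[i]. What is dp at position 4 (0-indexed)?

3

dp[i] = 1 + max{dp[j] : j<i, a[j]<a[i]} (or 1 if no such j):
i:      0  1  2  3  4  5  6  7  8  9 10 11 12
a[i]:   4  9  3  5  6  7 11  8  9 13 24 32 29
dp:     1  2  1  2  3  4  5  5  6  7  8  9  9
At index 4 the value is 3.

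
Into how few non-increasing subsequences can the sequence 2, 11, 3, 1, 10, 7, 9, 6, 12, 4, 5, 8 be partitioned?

Place each on the leftmost legal pile:
2 → new pile 1 (tops now [2])
11 → new pile 2 (tops now [2, 11])
3 → pile 2 (tops now [2, 3])
1 → pile 1 (tops now [1, 3])
10 → new pile 3 (tops now [1, 3, 10])
7 → pile 3 (tops now [1, 3, 7])
9 → new pile 4 (tops now [1, 3, 7, 9])
6 → pile 3 (tops now [1, 3, 6, 9])
12 → new pile 5 (tops now [1, 3, 6, 9, 12])
4 → pile 3 (tops now [1, 3, 4, 9, 12])
5 → pile 4 (tops now [1, 3, 4, 5, 12])
8 → pile 5 (tops now [1, 3, 4, 5, 8])
Five piles.

5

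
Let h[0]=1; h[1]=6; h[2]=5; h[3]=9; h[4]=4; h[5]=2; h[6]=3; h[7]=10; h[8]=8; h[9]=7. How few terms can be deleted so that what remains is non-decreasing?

6

Fewest deletions = n − (longest non-decreasing subsequence).
Patience tails:
1 → extends → [1]
6 → extends → [1, 6]
5 → replaces 6 → [1, 5]
9 → extends → [1, 5, 9]
4 → replaces 5 → [1, 4, 9]
2 → replaces 4 → [1, 2, 9]
3 → replaces 9 → [1, 2, 3]
10 → extends → [1, 2, 3, 10]
8 → replaces 10 → [1, 2, 3, 8]
7 → replaces 8 → [1, 2, 3, 7]
Longest non-decreasing subsequence has length 4, so deletions = 10 − 4 = 6.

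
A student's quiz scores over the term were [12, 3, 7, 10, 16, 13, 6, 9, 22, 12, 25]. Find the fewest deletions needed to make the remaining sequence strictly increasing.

5

Fewest deletions = n − (longest strictly increasing subsequence).
Patience tails:
12 → extends → [12]
3 → replaces 12 → [3]
7 → extends → [3, 7]
10 → extends → [3, 7, 10]
16 → extends → [3, 7, 10, 16]
13 → replaces 16 → [3, 7, 10, 13]
6 → replaces 7 → [3, 6, 10, 13]
9 → replaces 10 → [3, 6, 9, 13]
22 → extends → [3, 6, 9, 13, 22]
12 → replaces 13 → [3, 6, 9, 12, 22]
25 → extends → [3, 6, 9, 12, 22, 25]
Longest strictly increasing subsequence has length 6, so deletions = 11 − 6 = 5.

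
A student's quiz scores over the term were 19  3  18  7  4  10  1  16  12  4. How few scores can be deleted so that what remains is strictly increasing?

Fewest deletions = n − (longest strictly increasing subsequence).
i:      1  2  3  4  5  6  7  8  9 10
a[i]:  19  3 18  7  4 10  1 16 12  4
dp:     1  1  2  2  2  3  1  4  4  2
max dp = 4, so deletions = 10 − 4 = 6.

6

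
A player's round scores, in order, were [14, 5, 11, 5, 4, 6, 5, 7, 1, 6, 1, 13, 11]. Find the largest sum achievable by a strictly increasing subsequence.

Let S[i] be the best sum of a strictly increasing subsequence ending at i:
i:      1  2  3  4  5  6  7  8  9 10 11 12 13
a[i]:  14  5 11  5  4  6  5  7  1  6  1 13 11
S:     14  5 16  5  4 11  9 18  1 15  1 31 29
Maximum is 31 (e.g. 5 + 6 + 7 + 13).

31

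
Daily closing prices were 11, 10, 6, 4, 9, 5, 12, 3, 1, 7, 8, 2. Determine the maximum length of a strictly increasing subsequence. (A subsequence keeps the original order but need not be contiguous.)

4

Track the smallest tail for each achievable length (strict):
11 → extends → [11]
10 → replaces 11 → [10]
6 → replaces 10 → [6]
4 → replaces 6 → [4]
9 → extends → [4, 9]
5 → replaces 9 → [4, 5]
12 → extends → [4, 5, 12]
3 → replaces 4 → [3, 5, 12]
1 → replaces 3 → [1, 5, 12]
7 → replaces 12 → [1, 5, 7]
8 → extends → [1, 5, 7, 8]
2 → replaces 5 → [1, 2, 7, 8]
Four tails, so the longest strictly increasing subsequence has length 4 (e.g. 4, 5, 7, 8).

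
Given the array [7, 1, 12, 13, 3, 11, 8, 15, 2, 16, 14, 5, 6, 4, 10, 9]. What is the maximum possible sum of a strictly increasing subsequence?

Let S[i] be the best sum of a strictly increasing subsequence ending at i:
i:      1  2  3  4  5  6  7  8  9 10 11 12 13 14 15 16
a[i]:   7  1 12 13  3 11  8 15  2 16 14  5  6  4 10  9
S:      7  1 19 32  4 18 15 47  3 63 46  9 15  8 25 24
Maximum is 63 (e.g. 7 + 12 + 13 + 15 + 16).

63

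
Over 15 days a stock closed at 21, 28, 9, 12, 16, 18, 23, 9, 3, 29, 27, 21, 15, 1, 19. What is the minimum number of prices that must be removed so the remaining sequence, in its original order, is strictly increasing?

9

Fewest deletions = n − (longest strictly increasing subsequence).
i:      1  2  3  4  5  6  7  8  9 10 11 12 13 14 15
a[i]:  21 28  9 12 16 18 23  9  3 29 27 21 15  1 19
dp:     1  2  1  2  3  4  5  1  1  6  6  5  3  1  5
max dp = 6, so deletions = 15 − 6 = 9.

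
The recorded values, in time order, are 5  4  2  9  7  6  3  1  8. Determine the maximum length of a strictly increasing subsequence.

3

Let dp[i] be the length of the longest such subsequence ending at index i:
i:     1 2 3 4 5 6 7 8 9
a[i]:  5 4 2 9 7 6 3 1 8
dp:    1 1 1 2 2 2 2 1 3
Maximum dp value is 3.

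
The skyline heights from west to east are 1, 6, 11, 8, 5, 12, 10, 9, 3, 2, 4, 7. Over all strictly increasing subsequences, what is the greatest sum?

Let S[i] be the best sum of a strictly increasing subsequence ending at i:
i:      1  2  3  4  5  6  7  8  9 10 11 12
a[i]:   1  6 11  8  5 12 10  9  3  2  4  7
S:      1  7 18 15  6 30 25 24  4  3  8 15
Maximum is 30 (e.g. 1 + 6 + 11 + 12).

30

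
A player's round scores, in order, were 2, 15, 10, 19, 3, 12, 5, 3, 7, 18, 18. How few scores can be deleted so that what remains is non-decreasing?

5

Fewest deletions = n − (longest non-decreasing subsequence).
Patience tails:
2 → extends → [2]
15 → extends → [2, 15]
10 → replaces 15 → [2, 10]
19 → extends → [2, 10, 19]
3 → replaces 10 → [2, 3, 19]
12 → replaces 19 → [2, 3, 12]
5 → replaces 12 → [2, 3, 5]
3 → replaces 5 → [2, 3, 3]
7 → extends → [2, 3, 3, 7]
18 → extends → [2, 3, 3, 7, 18]
18 → extends → [2, 3, 3, 7, 18, 18]
Longest non-decreasing subsequence has length 6, so deletions = 11 − 6 = 5.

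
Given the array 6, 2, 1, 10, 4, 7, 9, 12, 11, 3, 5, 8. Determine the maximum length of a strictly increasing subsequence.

5

Track the smallest tail for each achievable length (strict):
6 → extends → [6]
2 → replaces 6 → [2]
1 → replaces 2 → [1]
10 → extends → [1, 10]
4 → replaces 10 → [1, 4]
7 → extends → [1, 4, 7]
9 → extends → [1, 4, 7, 9]
12 → extends → [1, 4, 7, 9, 12]
11 → replaces 12 → [1, 4, 7, 9, 11]
3 → replaces 4 → [1, 3, 7, 9, 11]
5 → replaces 7 → [1, 3, 5, 9, 11]
8 → replaces 9 → [1, 3, 5, 8, 11]
Five tails, so the longest strictly increasing subsequence has length 5 (e.g. 2, 4, 7, 9, 12).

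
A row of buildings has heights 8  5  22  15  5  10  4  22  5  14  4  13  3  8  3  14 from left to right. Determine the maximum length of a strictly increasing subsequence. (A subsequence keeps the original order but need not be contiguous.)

Let dp[i] be the length of the longest such subsequence ending at index i:
i:      1  2  3  4  5  6  7  8  9 10 11 12 13 14 15 16
a[i]:   8  5 22 15  5 10  4 22  5 14  4 13  3  8  3 14
dp:     1  1  2  2  1  2  1  3  2  3  1  3  1  3  1  4
Maximum dp value is 4.

4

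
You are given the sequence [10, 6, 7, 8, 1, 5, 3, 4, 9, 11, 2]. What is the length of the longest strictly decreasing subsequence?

Negate each value so 'decreasing' becomes 'increasing', then run patience tails on the negated sequence:
-10 → extends → [-10]
-6 → extends → [-10, -6]
-7 → replaces -6 → [-10, -7]
-8 → replaces -7 → [-10, -8]
-1 → extends → [-10, -8, -1]
-5 → replaces -1 → [-10, -8, -5]
-3 → extends → [-10, -8, -5, -3]
-4 → replaces -3 → [-10, -8, -5, -4]
-9 → replaces -8 → [-10, -9, -5, -4]
-11 → replaces -10 → [-11, -9, -5, -4]
-2 → extends → [-11, -9, -5, -4, -2]
Five tails, so the longest strictly decreasing subsequence of the original has length 5.

5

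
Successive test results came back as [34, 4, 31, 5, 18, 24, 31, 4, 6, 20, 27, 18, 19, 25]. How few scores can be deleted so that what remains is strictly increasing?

Fewest deletions = n − (longest strictly increasing subsequence).
Patience tails:
34 → extends → [34]
4 → replaces 34 → [4]
31 → extends → [4, 31]
5 → replaces 31 → [4, 5]
18 → extends → [4, 5, 18]
24 → extends → [4, 5, 18, 24]
31 → extends → [4, 5, 18, 24, 31]
4 → already a tail → [4, 5, 18, 24, 31]
6 → replaces 18 → [4, 5, 6, 24, 31]
20 → replaces 24 → [4, 5, 6, 20, 31]
27 → replaces 31 → [4, 5, 6, 20, 27]
18 → replaces 20 → [4, 5, 6, 18, 27]
19 → replaces 27 → [4, 5, 6, 18, 19]
25 → extends → [4, 5, 6, 18, 19, 25]
Longest strictly increasing subsequence has length 6, so deletions = 14 − 6 = 8.

8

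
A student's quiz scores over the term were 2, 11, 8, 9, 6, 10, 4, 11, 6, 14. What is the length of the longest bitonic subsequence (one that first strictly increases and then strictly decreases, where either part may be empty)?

6

inc[i] = longest strictly increasing subsequence ending at i; dec[i] = longest strictly decreasing subsequence starting at i:
i:      1  2  3  4  5  6  7  8  9 10
a[i]:   2 11  8  9  6 10  4 11  6 14
inc:    1  2  2  3  2  4  2  5  3  6
dec:    1  4  3  3  2  2  1  2  1  1
Best peak at i=8 (value 11): inc=5, dec=2, length 5+2−1 = 6.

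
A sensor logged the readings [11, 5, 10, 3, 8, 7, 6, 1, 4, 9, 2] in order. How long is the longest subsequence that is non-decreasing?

Track the smallest tail for each achievable length (allowing ties):
11 → extends → [11]
5 → replaces 11 → [5]
10 → extends → [5, 10]
3 → replaces 5 → [3, 10]
8 → replaces 10 → [3, 8]
7 → replaces 8 → [3, 7]
6 → replaces 7 → [3, 6]
1 → replaces 3 → [1, 6]
4 → replaces 6 → [1, 4]
9 → extends → [1, 4, 9]
2 → replaces 4 → [1, 2, 9]
Three tails, so the longest non-decreasing subsequence has length 3 (e.g. 5, 8, 9).

3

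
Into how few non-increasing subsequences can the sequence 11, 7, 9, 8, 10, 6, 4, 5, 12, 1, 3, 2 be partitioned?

4

The minimum number of non-increasing subsequences covering a sequence equals the length of its longest strictly increasing subsequence.
LIS length is 4 (e.g. 7, 9, 10, 12), so 4 piles are needed.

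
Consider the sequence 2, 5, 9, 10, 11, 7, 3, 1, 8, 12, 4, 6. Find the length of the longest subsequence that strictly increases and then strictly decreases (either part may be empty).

inc[i] = longest strictly increasing subsequence ending at i; dec[i] = longest strictly decreasing subsequence starting at i:
i:      1  2  3  4  5  6  7  8  9 10 11 12
a[i]:   2  5  9 10 11  7  3  1  8 12  4  6
inc:    1  2  3  4  5  3  2  1  4  6  3  4
dec:    2  3  4  4  4  3  2  1  2  2  1  1
Best peak at i=5 (value 11): inc=5, dec=4, length 5+4−1 = 8.

8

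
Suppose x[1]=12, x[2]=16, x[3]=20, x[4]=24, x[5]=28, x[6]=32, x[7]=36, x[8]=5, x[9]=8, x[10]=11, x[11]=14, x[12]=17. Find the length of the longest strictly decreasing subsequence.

Let dp[i] be the longest strictly decreasing subsequence ending at i:
i:      1  2  3  4  5  6  7  8  9 10 11 12
x[i]:  12 16 20 24 28 32 36  5  8 11 14 17
dp:     1  1  1  1  1  1  1  2  2  2  2  2
Maximum is 2.

2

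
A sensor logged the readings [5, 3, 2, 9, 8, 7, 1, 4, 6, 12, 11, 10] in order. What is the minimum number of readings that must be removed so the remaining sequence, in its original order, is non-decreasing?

Fewest deletions = n − (longest non-decreasing subsequence).
Patience tails:
5 → extends → [5]
3 → replaces 5 → [3]
2 → replaces 3 → [2]
9 → extends → [2, 9]
8 → replaces 9 → [2, 8]
7 → replaces 8 → [2, 7]
1 → replaces 2 → [1, 7]
4 → replaces 7 → [1, 4]
6 → extends → [1, 4, 6]
12 → extends → [1, 4, 6, 12]
11 → replaces 12 → [1, 4, 6, 11]
10 → replaces 11 → [1, 4, 6, 10]
Longest non-decreasing subsequence has length 4, so deletions = 12 − 4 = 8.

8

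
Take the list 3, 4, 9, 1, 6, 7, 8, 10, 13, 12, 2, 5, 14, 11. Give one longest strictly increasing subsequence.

Patience tails give the LIS length; then backtrack through the dp parents:
3 → extends → [3]
4 → extends → [3, 4]
9 → extends → [3, 4, 9]
1 → replaces 3 → [1, 4, 9]
6 → replaces 9 → [1, 4, 6]
7 → extends → [1, 4, 6, 7]
8 → extends → [1, 4, 6, 7, 8]
10 → extends → [1, 4, 6, 7, 8, 10]
13 → extends → [1, 4, 6, 7, 8, 10, 13]
12 → replaces 13 → [1, 4, 6, 7, 8, 10, 12]
2 → replaces 4 → [1, 2, 6, 7, 8, 10, 12]
5 → replaces 6 → [1, 2, 5, 7, 8, 10, 12]
14 → extends → [1, 2, 5, 7, 8, 10, 12, 14]
11 → replaces 12 → [1, 2, 5, 7, 8, 10, 11, 14]
Length 8; one witness is 3, 4, 6, 7, 8, 10, 13, 14.

3, 4, 6, 7, 8, 10, 13, 14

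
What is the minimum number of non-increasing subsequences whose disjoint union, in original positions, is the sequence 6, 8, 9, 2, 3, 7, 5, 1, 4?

Place each on the leftmost legal pile:
6 → new pile 1 (tops now [6])
8 → new pile 2 (tops now [6, 8])
9 → new pile 3 (tops now [6, 8, 9])
2 → pile 1 (tops now [2, 8, 9])
3 → pile 2 (tops now [2, 3, 9])
7 → pile 3 (tops now [2, 3, 7])
5 → pile 3 (tops now [2, 3, 5])
1 → pile 1 (tops now [1, 3, 5])
4 → pile 3 (tops now [1, 3, 4])
Three piles.

3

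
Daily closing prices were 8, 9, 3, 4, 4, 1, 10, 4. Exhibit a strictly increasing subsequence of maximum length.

8, 9, 10

Patience tails give the LIS length; then backtrack through the dp parents:
8 → extends → [8]
9 → extends → [8, 9]
3 → replaces 8 → [3, 9]
4 → replaces 9 → [3, 4]
4 → already a tail → [3, 4]
1 → replaces 3 → [1, 4]
10 → extends → [1, 4, 10]
4 → already a tail → [1, 4, 10]
Length 3; one witness is 8, 9, 10.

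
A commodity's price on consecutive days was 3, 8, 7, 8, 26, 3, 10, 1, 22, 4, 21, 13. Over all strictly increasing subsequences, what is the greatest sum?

50

Let S[i] be the best sum of a strictly increasing subsequence ending at i:
i:      1  2  3  4  5  6  7  8  9 10 11 12
a[i]:   3  8  7  8 26  3 10  1 22  4 21 13
S:      3 11 10 18 44  3 28  1 50  7 49 41
Maximum is 50 (e.g. 3 + 7 + 8 + 10 + 22).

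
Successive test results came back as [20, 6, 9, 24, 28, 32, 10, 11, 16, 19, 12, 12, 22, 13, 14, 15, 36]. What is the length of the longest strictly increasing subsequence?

9

Let dp[i] be the length of the longest such subsequence ending at index i:
i:      1  2  3  4  5  6  7  8  9 10 11 12 13 14 15 16 17
a[i]:  20  6  9 24 28 32 10 11 16 19 12 12 22 13 14 15 36
dp:     1  1  2  3  4  5  3  4  5  6  5  5  7  6  7  8  9
Maximum dp value is 9.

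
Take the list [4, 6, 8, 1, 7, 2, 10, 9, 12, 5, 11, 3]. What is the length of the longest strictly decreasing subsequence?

Let dp[i] be the longest strictly decreasing subsequence ending at i:
i:      1  2  3  4  5  6  7  8  9 10 11 12
a[i]:   4  6  8  1  7  2 10  9 12  5 11  3
dp:     1  1  1  2  2  3  1  2  1  3  2  4
Maximum is 4.

4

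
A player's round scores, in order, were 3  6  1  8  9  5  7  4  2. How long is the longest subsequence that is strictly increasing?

Track the smallest tail for each achievable length (strict):
3 → extends → [3]
6 → extends → [3, 6]
1 → replaces 3 → [1, 6]
8 → extends → [1, 6, 8]
9 → extends → [1, 6, 8, 9]
5 → replaces 6 → [1, 5, 8, 9]
7 → replaces 8 → [1, 5, 7, 9]
4 → replaces 5 → [1, 4, 7, 9]
2 → replaces 4 → [1, 2, 7, 9]
Four tails, so the longest strictly increasing subsequence has length 4 (e.g. 3, 6, 8, 9).

4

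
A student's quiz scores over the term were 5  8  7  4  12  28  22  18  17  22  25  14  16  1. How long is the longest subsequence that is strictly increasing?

6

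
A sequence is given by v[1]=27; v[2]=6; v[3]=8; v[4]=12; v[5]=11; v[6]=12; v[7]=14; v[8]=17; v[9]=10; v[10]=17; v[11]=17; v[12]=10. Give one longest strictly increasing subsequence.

Patience tails give the LIS length; then backtrack through the dp parents:
27 → extends → [27]
6 → replaces 27 → [6]
8 → extends → [6, 8]
12 → extends → [6, 8, 12]
11 → replaces 12 → [6, 8, 11]
12 → extends → [6, 8, 11, 12]
14 → extends → [6, 8, 11, 12, 14]
17 → extends → [6, 8, 11, 12, 14, 17]
10 → replaces 11 → [6, 8, 10, 12, 14, 17]
17 → already a tail → [6, 8, 10, 12, 14, 17]
17 → already a tail → [6, 8, 10, 12, 14, 17]
10 → already a tail → [6, 8, 10, 12, 14, 17]
Length 6; one witness is 6, 8, 11, 12, 14, 17.

6, 8, 11, 12, 14, 17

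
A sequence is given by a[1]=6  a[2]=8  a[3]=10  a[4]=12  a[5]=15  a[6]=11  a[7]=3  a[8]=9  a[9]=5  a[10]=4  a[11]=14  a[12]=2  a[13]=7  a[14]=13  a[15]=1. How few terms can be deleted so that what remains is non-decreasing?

Fewest deletions = n − (longest non-decreasing subsequence).
Patience tails:
6 → extends → [6]
8 → extends → [6, 8]
10 → extends → [6, 8, 10]
12 → extends → [6, 8, 10, 12]
15 → extends → [6, 8, 10, 12, 15]
11 → replaces 12 → [6, 8, 10, 11, 15]
3 → replaces 6 → [3, 8, 10, 11, 15]
9 → replaces 10 → [3, 8, 9, 11, 15]
5 → replaces 8 → [3, 5, 9, 11, 15]
4 → replaces 5 → [3, 4, 9, 11, 15]
14 → replaces 15 → [3, 4, 9, 11, 14]
2 → replaces 3 → [2, 4, 9, 11, 14]
7 → replaces 9 → [2, 4, 7, 11, 14]
13 → replaces 14 → [2, 4, 7, 11, 13]
1 → replaces 2 → [1, 4, 7, 11, 13]
Longest non-decreasing subsequence has length 5, so deletions = 15 − 5 = 10.

10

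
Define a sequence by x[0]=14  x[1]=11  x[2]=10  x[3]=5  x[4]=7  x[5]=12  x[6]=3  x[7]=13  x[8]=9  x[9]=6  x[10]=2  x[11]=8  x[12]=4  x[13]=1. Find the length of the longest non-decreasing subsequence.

Let dp[i] be the length of the longest such subsequence ending at index i:
i:      0  1  2  3  4  5  6  7  8  9 10 11 12 13
x[i]:  14 11 10  5  7 12  3 13  9  6  2  8  4  1
dp:     1  1  1  1  2  3  1  4  3  2  1  3  2  1
Maximum dp value is 4.

4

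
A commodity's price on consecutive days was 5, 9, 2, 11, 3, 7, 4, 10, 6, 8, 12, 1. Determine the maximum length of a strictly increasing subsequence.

6

Track the smallest tail for each achievable length (strict):
5 → extends → [5]
9 → extends → [5, 9]
2 → replaces 5 → [2, 9]
11 → extends → [2, 9, 11]
3 → replaces 9 → [2, 3, 11]
7 → replaces 11 → [2, 3, 7]
4 → replaces 7 → [2, 3, 4]
10 → extends → [2, 3, 4, 10]
6 → replaces 10 → [2, 3, 4, 6]
8 → extends → [2, 3, 4, 6, 8]
12 → extends → [2, 3, 4, 6, 8, 12]
1 → replaces 2 → [1, 3, 4, 6, 8, 12]
Six tails, so the longest strictly increasing subsequence has length 6 (e.g. 2, 3, 4, 6, 8, 12).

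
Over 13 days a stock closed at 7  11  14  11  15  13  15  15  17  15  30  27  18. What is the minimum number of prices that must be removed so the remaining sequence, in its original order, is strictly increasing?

Fewest deletions = n − (longest strictly increasing subsequence).
i:      1  2  3  4  5  6  7  8  9 10 11 12 13
a[i]:   7 11 14 11 15 13 15 15 17 15 30 27 18
dp:     1  2  3  2  4  3  4  4  5  4  6  6  6
max dp = 6, so deletions = 13 − 6 = 7.

7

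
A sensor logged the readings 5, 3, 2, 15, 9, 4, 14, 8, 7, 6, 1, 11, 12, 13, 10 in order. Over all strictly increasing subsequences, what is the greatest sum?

51

Let S[i] be the best sum of a strictly increasing subsequence ending at i:
i:      1  2  3  4  5  6  7  8  9 10 11 12 13 14 15
a[i]:   5  3  2 15  9  4 14  8  7  6  1 11 12 13 10
S:      5  3  2 20 14  7 28 15 14 13  1 26 38 51 25
Maximum is 51 (e.g. 3 + 4 + 8 + 11 + 12 + 13).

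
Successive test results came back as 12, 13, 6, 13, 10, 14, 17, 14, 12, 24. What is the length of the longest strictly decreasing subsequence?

3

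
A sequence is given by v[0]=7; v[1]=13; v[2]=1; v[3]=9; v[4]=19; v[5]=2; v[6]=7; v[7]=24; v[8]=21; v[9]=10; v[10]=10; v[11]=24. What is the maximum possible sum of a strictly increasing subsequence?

84

Let S[i] be the best sum of a strictly increasing subsequence ending at i:
i:      0  1  2  3  4  5  6  7  8  9 10 11
v[i]:   7 13  1  9 19  2  7 24 21 10 10 24
S:      7 20  1 16 39  3 10 63 60 26 26 84
Maximum is 84 (e.g. 7 + 13 + 19 + 21 + 24).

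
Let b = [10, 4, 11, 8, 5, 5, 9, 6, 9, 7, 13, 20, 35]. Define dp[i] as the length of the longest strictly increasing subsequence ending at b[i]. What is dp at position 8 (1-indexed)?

dp[i] = 1 + max{dp[j] : j<i, b[j]<b[i]} (or 1 if no such j):
i:      1  2  3  4  5  6  7  8  9 10 11 12 13
b[i]:  10  4 11  8  5  5  9  6  9  7 13 20 35
dp:     1  1  2  2  2  2  3  3  4  4  5  6  7
At index 8 the value is 3.

3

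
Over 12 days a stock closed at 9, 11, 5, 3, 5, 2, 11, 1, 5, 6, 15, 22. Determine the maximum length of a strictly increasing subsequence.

5

Let dp[i] be the length of the longest such subsequence ending at index i:
i:      1  2  3  4  5  6  7  8  9 10 11 12
a[i]:   9 11  5  3  5  2 11  1  5  6 15 22
dp:     1  2  1  1  2  1  3  1  2  3  4  5
Maximum dp value is 5.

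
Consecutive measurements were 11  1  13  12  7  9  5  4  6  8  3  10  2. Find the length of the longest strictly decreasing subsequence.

7

Negate each value so 'decreasing' becomes 'increasing', then run patience tails on the negated sequence:
-11 → extends → [-11]
-1 → extends → [-11, -1]
-13 → replaces -11 → [-13, -1]
-12 → replaces -1 → [-13, -12]
-7 → extends → [-13, -12, -7]
-9 → replaces -7 → [-13, -12, -9]
-5 → extends → [-13, -12, -9, -5]
-4 → extends → [-13, -12, -9, -5, -4]
-6 → replaces -5 → [-13, -12, -9, -6, -4]
-8 → replaces -6 → [-13, -12, -9, -8, -4]
-3 → extends → [-13, -12, -9, -8, -4, -3]
-10 → replaces -9 → [-13, -12, -10, -8, -4, -3]
-2 → extends → [-13, -12, -10, -8, -4, -3, -2]
Seven tails, so the longest strictly decreasing subsequence of the original has length 7.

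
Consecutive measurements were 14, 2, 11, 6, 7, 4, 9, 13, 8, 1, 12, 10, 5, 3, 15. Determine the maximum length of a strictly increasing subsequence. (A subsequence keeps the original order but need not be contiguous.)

6

Track the smallest tail for each achievable length (strict):
14 → extends → [14]
2 → replaces 14 → [2]
11 → extends → [2, 11]
6 → replaces 11 → [2, 6]
7 → extends → [2, 6, 7]
4 → replaces 6 → [2, 4, 7]
9 → extends → [2, 4, 7, 9]
13 → extends → [2, 4, 7, 9, 13]
8 → replaces 9 → [2, 4, 7, 8, 13]
1 → replaces 2 → [1, 4, 7, 8, 13]
12 → replaces 13 → [1, 4, 7, 8, 12]
10 → replaces 12 → [1, 4, 7, 8, 10]
5 → replaces 7 → [1, 4, 5, 8, 10]
3 → replaces 4 → [1, 3, 5, 8, 10]
15 → extends → [1, 3, 5, 8, 10, 15]
Six tails, so the longest strictly increasing subsequence has length 6 (e.g. 2, 6, 7, 9, 13, 15).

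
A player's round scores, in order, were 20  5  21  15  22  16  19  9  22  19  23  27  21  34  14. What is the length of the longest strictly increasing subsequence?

8

Track the smallest tail for each achievable length (strict):
20 → extends → [20]
5 → replaces 20 → [5]
21 → extends → [5, 21]
15 → replaces 21 → [5, 15]
22 → extends → [5, 15, 22]
16 → replaces 22 → [5, 15, 16]
19 → extends → [5, 15, 16, 19]
9 → replaces 15 → [5, 9, 16, 19]
22 → extends → [5, 9, 16, 19, 22]
19 → already a tail → [5, 9, 16, 19, 22]
23 → extends → [5, 9, 16, 19, 22, 23]
27 → extends → [5, 9, 16, 19, 22, 23, 27]
21 → replaces 22 → [5, 9, 16, 19, 21, 23, 27]
34 → extends → [5, 9, 16, 19, 21, 23, 27, 34]
14 → replaces 16 → [5, 9, 14, 19, 21, 23, 27, 34]
Eight tails, so the longest strictly increasing subsequence has length 8 (e.g. 5, 15, 16, 19, 22, 23, 27, 34).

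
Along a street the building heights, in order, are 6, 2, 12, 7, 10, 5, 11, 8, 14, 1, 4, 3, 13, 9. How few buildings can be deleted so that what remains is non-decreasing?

Fewest deletions = n − (longest non-decreasing subsequence).
Patience tails:
6 → extends → [6]
2 → replaces 6 → [2]
12 → extends → [2, 12]
7 → replaces 12 → [2, 7]
10 → extends → [2, 7, 10]
5 → replaces 7 → [2, 5, 10]
11 → extends → [2, 5, 10, 11]
8 → replaces 10 → [2, 5, 8, 11]
14 → extends → [2, 5, 8, 11, 14]
1 → replaces 2 → [1, 5, 8, 11, 14]
4 → replaces 5 → [1, 4, 8, 11, 14]
3 → replaces 4 → [1, 3, 8, 11, 14]
13 → replaces 14 → [1, 3, 8, 11, 13]
9 → replaces 11 → [1, 3, 8, 9, 13]
Longest non-decreasing subsequence has length 5, so deletions = 14 − 5 = 9.

9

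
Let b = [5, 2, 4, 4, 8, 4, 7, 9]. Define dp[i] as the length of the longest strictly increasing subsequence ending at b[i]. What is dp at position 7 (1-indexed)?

dp[i] = 1 + max{dp[j] : j<i, b[j]<b[i]} (or 1 if no such j):
i:     1 2 3 4 5 6 7 8
b[i]:  5 2 4 4 8 4 7 9
dp:    1 1 2 2 3 2 3 4
At index 7 the value is 3.

3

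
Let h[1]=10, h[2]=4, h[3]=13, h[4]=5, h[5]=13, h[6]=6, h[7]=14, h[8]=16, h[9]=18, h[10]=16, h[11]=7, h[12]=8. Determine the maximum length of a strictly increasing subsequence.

Let dp[i] be the length of the longest such subsequence ending at index i:
i:      1  2  3  4  5  6  7  8  9 10 11 12
h[i]:  10  4 13  5 13  6 14 16 18 16  7  8
dp:     1  1  2  2  3  3  4  5  6  5  4  5
Maximum dp value is 6.

6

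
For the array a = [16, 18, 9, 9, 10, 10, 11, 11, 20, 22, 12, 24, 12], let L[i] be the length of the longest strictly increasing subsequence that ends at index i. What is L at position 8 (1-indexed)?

dp[i] = 1 + max{dp[j] : j<i, a[j]<a[i]} (or 1 if no such j):
i:      1  2  3  4  5  6  7  8  9 10 11 12 13
a[i]:  16 18  9  9 10 10 11 11 20 22 12 24 12
dp:     1  2  1  1  2  2  3  3  4  5  4  6  4
At index 8 the value is 3.

3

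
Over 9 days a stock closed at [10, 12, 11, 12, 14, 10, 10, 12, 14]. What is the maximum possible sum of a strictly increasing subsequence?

Let S[i] be the best sum of a strictly increasing subsequence ending at i:
i:      1  2  3  4  5  6  7  8  9
a[i]:  10 12 11 12 14 10 10 12 14
S:     10 22 21 33 47 10 10 33 47
Maximum is 47 (e.g. 10 + 11 + 12 + 14).

47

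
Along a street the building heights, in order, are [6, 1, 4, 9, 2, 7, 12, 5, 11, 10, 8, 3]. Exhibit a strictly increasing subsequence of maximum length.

1, 4, 9, 12

Patience tails give the LIS length; then backtrack through the dp parents:
6 → extends → [6]
1 → replaces 6 → [1]
4 → extends → [1, 4]
9 → extends → [1, 4, 9]
2 → replaces 4 → [1, 2, 9]
7 → replaces 9 → [1, 2, 7]
12 → extends → [1, 2, 7, 12]
5 → replaces 7 → [1, 2, 5, 12]
11 → replaces 12 → [1, 2, 5, 11]
10 → replaces 11 → [1, 2, 5, 10]
8 → replaces 10 → [1, 2, 5, 8]
3 → replaces 5 → [1, 2, 3, 8]
Length 4; one witness is 1, 4, 9, 12.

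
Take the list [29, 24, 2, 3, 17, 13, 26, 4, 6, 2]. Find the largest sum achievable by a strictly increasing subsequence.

50

Let S[i] be the best sum of a strictly increasing subsequence ending at i:
i:      1  2  3  4  5  6  7  8  9 10
a[i]:  29 24  2  3 17 13 26  4  6  2
S:     29 24  2  5 22 18 50  9 15  2
Maximum is 50 (e.g. 24 + 26).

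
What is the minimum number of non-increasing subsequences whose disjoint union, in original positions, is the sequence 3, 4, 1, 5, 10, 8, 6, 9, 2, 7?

Place each on the leftmost legal pile:
3 → new pile 1 (tops now [3])
4 → new pile 2 (tops now [3, 4])
1 → pile 1 (tops now [1, 4])
5 → new pile 3 (tops now [1, 4, 5])
10 → new pile 4 (tops now [1, 4, 5, 10])
8 → pile 4 (tops now [1, 4, 5, 8])
6 → pile 4 (tops now [1, 4, 5, 6])
9 → new pile 5 (tops now [1, 4, 5, 6, 9])
2 → pile 2 (tops now [1, 2, 5, 6, 9])
7 → pile 5 (tops now [1, 2, 5, 6, 7])
Five piles.

5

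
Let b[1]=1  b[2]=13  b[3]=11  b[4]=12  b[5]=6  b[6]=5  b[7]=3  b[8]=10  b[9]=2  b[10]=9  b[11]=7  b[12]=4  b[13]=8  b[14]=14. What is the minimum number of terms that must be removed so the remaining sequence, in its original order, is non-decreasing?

Fewest deletions = n − (longest non-decreasing subsequence).
i:      1  2  3  4  5  6  7  8  9 10 11 12 13 14
b[i]:   1 13 11 12  6  5  3 10  2  9  7  4  8 14
dp:     1  2  2  3  2  2  2  3  2  3  3  3  4  5
max dp = 5, so deletions = 14 − 5 = 9.

9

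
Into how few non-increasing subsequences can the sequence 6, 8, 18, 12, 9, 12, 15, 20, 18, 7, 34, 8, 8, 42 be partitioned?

8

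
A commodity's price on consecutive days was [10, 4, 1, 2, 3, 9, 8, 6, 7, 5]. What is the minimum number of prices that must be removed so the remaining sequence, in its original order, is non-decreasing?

Fewest deletions = n − (longest non-decreasing subsequence).
Patience tails:
10 → extends → [10]
4 → replaces 10 → [4]
1 → replaces 4 → [1]
2 → extends → [1, 2]
3 → extends → [1, 2, 3]
9 → extends → [1, 2, 3, 9]
8 → replaces 9 → [1, 2, 3, 8]
6 → replaces 8 → [1, 2, 3, 6]
7 → extends → [1, 2, 3, 6, 7]
5 → replaces 6 → [1, 2, 3, 5, 7]
Longest non-decreasing subsequence has length 5, so deletions = 10 − 5 = 5.

5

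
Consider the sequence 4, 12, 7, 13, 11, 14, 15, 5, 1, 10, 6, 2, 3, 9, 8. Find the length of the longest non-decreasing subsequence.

Track the smallest tail for each achievable length (allowing ties):
4 → extends → [4]
12 → extends → [4, 12]
7 → replaces 12 → [4, 7]
13 → extends → [4, 7, 13]
11 → replaces 13 → [4, 7, 11]
14 → extends → [4, 7, 11, 14]
15 → extends → [4, 7, 11, 14, 15]
5 → replaces 7 → [4, 5, 11, 14, 15]
1 → replaces 4 → [1, 5, 11, 14, 15]
10 → replaces 11 → [1, 5, 10, 14, 15]
6 → replaces 10 → [1, 5, 6, 14, 15]
2 → replaces 5 → [1, 2, 6, 14, 15]
3 → replaces 6 → [1, 2, 3, 14, 15]
9 → replaces 14 → [1, 2, 3, 9, 15]
8 → replaces 9 → [1, 2, 3, 8, 15]
Five tails, so the longest non-decreasing subsequence has length 5 (e.g. 4, 12, 13, 14, 15).

5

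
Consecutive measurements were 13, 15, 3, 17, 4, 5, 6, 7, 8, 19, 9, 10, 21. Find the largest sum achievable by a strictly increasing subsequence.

Let S[i] be the best sum of a strictly increasing subsequence ending at i:
i:      1  2  3  4  5  6  7  8  9 10 11 12 13
a[i]:  13 15  3 17  4  5  6  7  8 19  9 10 21
S:     13 28  3 45  7 12 18 25 33 64 42 52 85
Maximum is 85 (e.g. 13 + 15 + 17 + 19 + 21).

85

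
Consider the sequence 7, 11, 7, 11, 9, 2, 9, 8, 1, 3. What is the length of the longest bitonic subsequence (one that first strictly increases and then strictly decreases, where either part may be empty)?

5

inc[i] = longest strictly increasing subsequence ending at i; dec[i] = longest strictly decreasing subsequence starting at i:
i:      1  2  3  4  5  6  7  8  9 10
a[i]:   7 11  7 11  9  2  9  8  1  3
inc:    1  2  1  2  2  1  2  2  1  2
dec:    3  4  3  4  3  2  3  2  1  1
Best peak at i=2 (value 11): inc=2, dec=4, length 2+4−1 = 5.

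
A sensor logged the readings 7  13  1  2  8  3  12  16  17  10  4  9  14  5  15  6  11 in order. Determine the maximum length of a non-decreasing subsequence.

Let dp[i] be the length of the longest such subsequence ending at index i:
i:      1  2  3  4  5  6  7  8  9 10 11 12 13 14 15 16 17
a[i]:   7 13  1  2  8  3 12 16 17 10  4  9 14  5 15  6 11
dp:     1  2  1  2  3  3  4  5  6  4  4  5  6  5  7  6  7
Maximum dp value is 7.

7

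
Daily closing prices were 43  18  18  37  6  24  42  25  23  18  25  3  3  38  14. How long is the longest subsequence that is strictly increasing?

4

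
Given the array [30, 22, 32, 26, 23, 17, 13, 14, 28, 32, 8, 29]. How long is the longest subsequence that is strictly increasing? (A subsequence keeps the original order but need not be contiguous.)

Track the smallest tail for each achievable length (strict):
30 → extends → [30]
22 → replaces 30 → [22]
32 → extends → [22, 32]
26 → replaces 32 → [22, 26]
23 → replaces 26 → [22, 23]
17 → replaces 22 → [17, 23]
13 → replaces 17 → [13, 23]
14 → replaces 23 → [13, 14]
28 → extends → [13, 14, 28]
32 → extends → [13, 14, 28, 32]
8 → replaces 13 → [8, 14, 28, 32]
29 → replaces 32 → [8, 14, 28, 29]
Four tails, so the longest strictly increasing subsequence has length 4 (e.g. 22, 26, 28, 32).

4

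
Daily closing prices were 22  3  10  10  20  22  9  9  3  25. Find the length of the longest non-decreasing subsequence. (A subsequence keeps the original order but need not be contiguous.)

6

Track the smallest tail for each achievable length (allowing ties):
22 → extends → [22]
3 → replaces 22 → [3]
10 → extends → [3, 10]
10 → extends → [3, 10, 10]
20 → extends → [3, 10, 10, 20]
22 → extends → [3, 10, 10, 20, 22]
9 → replaces 10 → [3, 9, 10, 20, 22]
9 → replaces 10 → [3, 9, 9, 20, 22]
3 → replaces 9 → [3, 3, 9, 20, 22]
25 → extends → [3, 3, 9, 20, 22, 25]
Six tails, so the longest non-decreasing subsequence has length 6 (e.g. 3, 10, 10, 20, 22, 25).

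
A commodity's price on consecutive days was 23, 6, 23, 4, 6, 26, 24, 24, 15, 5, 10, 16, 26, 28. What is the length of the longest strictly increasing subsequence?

6

Track the smallest tail for each achievable length (strict):
23 → extends → [23]
6 → replaces 23 → [6]
23 → extends → [6, 23]
4 → replaces 6 → [4, 23]
6 → replaces 23 → [4, 6]
26 → extends → [4, 6, 26]
24 → replaces 26 → [4, 6, 24]
24 → already a tail → [4, 6, 24]
15 → replaces 24 → [4, 6, 15]
5 → replaces 6 → [4, 5, 15]
10 → replaces 15 → [4, 5, 10]
16 → extends → [4, 5, 10, 16]
26 → extends → [4, 5, 10, 16, 26]
28 → extends → [4, 5, 10, 16, 26, 28]
Six tails, so the longest strictly increasing subsequence has length 6 (e.g. 4, 6, 15, 16, 26, 28).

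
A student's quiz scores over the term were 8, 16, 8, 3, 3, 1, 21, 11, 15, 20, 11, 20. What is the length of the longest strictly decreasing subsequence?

4

Let dp[i] be the longest strictly decreasing subsequence ending at i:
i:      1  2  3  4  5  6  7  8  9 10 11 12
a[i]:   8 16  8  3  3  1 21 11 15 20 11 20
dp:     1  1  2  3  3  4  1  2  2  2  3  2
Maximum is 4.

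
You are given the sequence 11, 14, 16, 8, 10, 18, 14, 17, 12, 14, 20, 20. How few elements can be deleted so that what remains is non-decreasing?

Fewest deletions = n − (longest non-decreasing subsequence).
i:      1  2  3  4  5  6  7  8  9 10 11 12
a[i]:  11 14 16  8 10 18 14 17 12 14 20 20
dp:     1  2  3  1  2  4  3  4  3  4  5  6
max dp = 6, so deletions = 12 − 6 = 6.

6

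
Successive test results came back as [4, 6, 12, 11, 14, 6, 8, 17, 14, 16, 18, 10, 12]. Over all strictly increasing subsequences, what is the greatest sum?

71

Let S[i] be the best sum of a strictly increasing subsequence ending at i:
i:      1  2  3  4  5  6  7  8  9 10 11 12 13
a[i]:   4  6 12 11 14  6  8 17 14 16 18 10 12
S:      4 10 22 21 36 10 18 53 36 52 71 28 40
Maximum is 71 (e.g. 4 + 6 + 12 + 14 + 17 + 18).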